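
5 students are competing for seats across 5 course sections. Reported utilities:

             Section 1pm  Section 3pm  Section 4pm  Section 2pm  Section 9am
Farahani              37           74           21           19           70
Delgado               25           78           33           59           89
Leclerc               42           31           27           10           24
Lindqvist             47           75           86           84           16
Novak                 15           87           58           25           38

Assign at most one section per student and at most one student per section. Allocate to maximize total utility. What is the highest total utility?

Maximum total: 347 points

This is a one-to-one assignment (maximum-weight bipartite matching).
Optimal: Farahani→Section 3pm (74 points), Delgado→Section 9am (89 points), Leclerc→Section 1pm (42 points), Lindqvist→Section 2pm (84 points), Novak→Section 4pm (58 points) — total 74+89+42+84+58 = 347 points.
Row-greedy (each student in turn takes its best remaining section) gives 316 points, worse by 31.
Next-best assignment: Farahani→Section 9am, Delgado→Section 2pm, Leclerc→Section 1pm, Lindqvist→Section 4pm, Novak→Section 3pm = 344 points.
Swapping Lindqvist↔Leclerc (Lindqvist→Section 1pm 47 points, Leclerc→Section 2pm 10 points) loses 69.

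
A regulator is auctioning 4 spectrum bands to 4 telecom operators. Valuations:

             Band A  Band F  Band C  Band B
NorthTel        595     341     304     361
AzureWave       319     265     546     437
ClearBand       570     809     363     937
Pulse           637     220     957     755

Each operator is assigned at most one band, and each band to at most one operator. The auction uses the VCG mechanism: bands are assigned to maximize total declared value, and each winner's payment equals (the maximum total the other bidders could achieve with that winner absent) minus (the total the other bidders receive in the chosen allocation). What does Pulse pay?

Pulse pays $237M.

Efficient allocation: NorthTel→Band A ($595M), AzureWave→Band B ($437M), ClearBand→Band F ($809M), Pulse→Band C ($957M); total welfare W = $2798M.
Pulse receives Band C at value $957M, so the others get W − 957 = $1841M.
Without Pulse: best allocation of the remaining 3 bidders over all 4 bands is NorthTel→Band A ($595M), AzureWave→Band C ($546M), ClearBand→Band B ($937M), total $2078M.
VCG payment = (others' best without Pulse) − (others' welfare with Pulse) = 2078 − 1841 = $237M.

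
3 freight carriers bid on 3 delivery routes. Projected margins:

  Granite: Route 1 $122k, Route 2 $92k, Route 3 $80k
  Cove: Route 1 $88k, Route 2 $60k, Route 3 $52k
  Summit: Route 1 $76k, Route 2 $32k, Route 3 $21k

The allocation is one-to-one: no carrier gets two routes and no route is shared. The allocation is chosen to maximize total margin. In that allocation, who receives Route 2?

Optimal: Granite→Route 2 ($92k), Cove→Route 3 ($52k), Summit→Route 1 ($76k) — total 92+52+76 = $220k.
Column-greedy (each route in turn goes to its best remaining carrier) gives $203k, worse by 17.
Swapping Summit↔Cove (Summit→Route 3 $21k, Cove→Route 1 $88k) loses 19.
No other one-to-one assignment exceeds $220k.
Granite's own top route is Route 1 ($122k), but forcing Granite→Route 1 and reassigning the rest optimally gives only $206k — worse by 14.

Granite receives Route 2.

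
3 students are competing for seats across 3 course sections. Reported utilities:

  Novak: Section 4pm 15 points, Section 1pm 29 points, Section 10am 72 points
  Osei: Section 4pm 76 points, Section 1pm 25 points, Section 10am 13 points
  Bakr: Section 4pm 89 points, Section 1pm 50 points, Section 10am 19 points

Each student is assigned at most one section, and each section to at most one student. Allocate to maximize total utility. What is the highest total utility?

This is the linear assignment problem.
Optimal: Novak→Section 10am (72 points), Osei→Section 4pm (76 points), Bakr→Section 1pm (50 points) — total 72+76+50 = 198 points.
Max-entry greedy (repeatedly take the single best remaining cell) gives 186 points, worse by 12.
Swapping Novak↔Osei (Novak→Section 4pm 15 points, Osei→Section 10am 13 points) loses 120.
No other one-to-one assignment exceeds 198 points.

Maximum total: 198 points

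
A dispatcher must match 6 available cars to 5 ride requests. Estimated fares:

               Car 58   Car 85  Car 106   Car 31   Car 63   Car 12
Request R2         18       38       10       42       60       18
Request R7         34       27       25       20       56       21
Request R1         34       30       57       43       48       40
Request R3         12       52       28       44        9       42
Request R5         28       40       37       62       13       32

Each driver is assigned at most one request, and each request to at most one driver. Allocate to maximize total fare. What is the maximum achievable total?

Maximum total: $265

Optimal: Car 63→Request R2 ($60), Car 58→Request R7 ($34), Car 106→Request R1 ($57), Car 85→Request R3 ($52), Car 31→Request R5 ($62) — total 60+34+57+52+62 = $265.
Next-best assignment: Car 85→Request R2, Car 63→Request R7, Car 106→Request R1, Car 12→Request R3, Car 31→Request R5 = $255.
Checked against all permutations: $265 is optimal.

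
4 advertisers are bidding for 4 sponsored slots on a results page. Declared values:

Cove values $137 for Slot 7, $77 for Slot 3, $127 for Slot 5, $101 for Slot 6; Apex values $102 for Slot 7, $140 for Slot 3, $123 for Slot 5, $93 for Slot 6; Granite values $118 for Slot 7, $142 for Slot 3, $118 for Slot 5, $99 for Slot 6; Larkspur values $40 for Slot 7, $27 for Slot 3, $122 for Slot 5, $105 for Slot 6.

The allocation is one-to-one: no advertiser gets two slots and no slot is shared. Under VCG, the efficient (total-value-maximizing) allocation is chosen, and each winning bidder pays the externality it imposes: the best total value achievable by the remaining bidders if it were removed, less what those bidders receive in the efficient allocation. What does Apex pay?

Efficient allocation: Cove→Slot 7 ($137), Apex→Slot 5 ($123), Granite→Slot 3 ($142), Larkspur→Slot 6 ($105); total welfare W = $507.
Apex receives Slot 5 at value $123, so the others get W − 123 = $384.
Without Apex: best allocation of the remaining 3 bidders over all 4 slots is Cove→Slot 7 ($137), Granite→Slot 3 ($142), Larkspur→Slot 5 ($122), total $401.
VCG payment = (others' best without Apex) − (others' welfare with Apex) = 401 − 384 = $17.

Apex pays $17.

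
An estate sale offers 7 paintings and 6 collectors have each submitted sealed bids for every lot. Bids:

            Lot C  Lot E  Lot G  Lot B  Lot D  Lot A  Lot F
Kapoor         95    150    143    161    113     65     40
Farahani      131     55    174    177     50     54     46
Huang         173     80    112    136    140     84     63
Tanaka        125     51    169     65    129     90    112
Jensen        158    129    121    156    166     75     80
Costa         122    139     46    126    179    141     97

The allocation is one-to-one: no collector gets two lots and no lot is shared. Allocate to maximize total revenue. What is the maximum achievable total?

Optimal: Kapoor→Lot E ($150), Farahani→Lot B ($177), Huang→Lot C ($173), Tanaka→Lot G ($169), Jensen→Lot D ($166), Costa→Lot A ($141) — total 150+177+173+169+166+141 = $976.
Column-greedy (each lot in turn goes to its best remaining collector) gives $922, worse by 54.
Swapping Kapoor↔Jensen (Kapoor→Lot D $113, Jensen→Lot E $129) loses 74.

Maximum total: $976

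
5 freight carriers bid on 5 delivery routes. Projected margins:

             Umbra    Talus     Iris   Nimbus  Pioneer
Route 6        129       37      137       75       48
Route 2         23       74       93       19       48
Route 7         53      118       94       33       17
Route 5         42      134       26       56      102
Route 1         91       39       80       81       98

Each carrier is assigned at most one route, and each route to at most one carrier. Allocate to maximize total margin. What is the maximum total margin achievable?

Max total: $523k

Optimal: Umbra→Route 6 ($129k), Talus→Route 7 ($118k), Iris→Route 2 ($93k), Nimbus→Route 1 ($81k), Pioneer→Route 5 ($102k) — total 129+118+93+81+102 = $523k.
Swapping Talus↔Nimbus (Talus→Route 1 $39k, Nimbus→Route 7 $33k) loses 127.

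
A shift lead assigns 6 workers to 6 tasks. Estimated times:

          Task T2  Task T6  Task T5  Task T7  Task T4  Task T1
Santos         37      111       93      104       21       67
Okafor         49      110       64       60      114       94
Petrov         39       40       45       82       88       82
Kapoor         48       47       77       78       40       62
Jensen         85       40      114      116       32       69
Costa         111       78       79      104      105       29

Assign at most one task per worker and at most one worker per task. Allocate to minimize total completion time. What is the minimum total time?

Minimum total: 243 min

Optimal: Santos→Task T4 (21 min), Okafor→Task T7 (60 min), Petrov→Task T5 (45 min), Kapoor→Task T2 (48 min), Jensen→Task T6 (40 min), Costa→Task T1 (29 min) — total 21+60+45+48+40+29 = 243 min.
Min-entry greedy (repeatedly take the single cheapest remaining cell) gives 266 min, worse by 23.
Next-best assignment: Santos→Task T2, Okafor→Task T7, Petrov→Task T5, Kapoor→Task T6, Jensen→Task T4, Costa→Task T1 = 250 min.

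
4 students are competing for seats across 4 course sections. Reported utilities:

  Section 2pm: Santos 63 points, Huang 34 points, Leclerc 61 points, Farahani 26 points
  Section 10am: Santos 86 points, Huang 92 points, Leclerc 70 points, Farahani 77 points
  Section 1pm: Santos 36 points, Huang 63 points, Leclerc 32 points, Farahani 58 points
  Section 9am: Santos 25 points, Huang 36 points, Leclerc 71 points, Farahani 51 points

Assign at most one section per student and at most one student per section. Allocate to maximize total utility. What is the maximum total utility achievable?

Max total: 284 points

Optimal: Santos→Section 2pm (63 points), Huang→Section 10am (92 points), Leclerc→Section 9am (71 points), Farahani→Section 1pm (58 points) — total 63+92+71+58 = 284 points.
Row-greedy (each student in turn takes its best remaining section) gives 246 points, worse by 38.
Swapping Huang↔Farahani (Huang→Section 1pm 63 points, Farahani→Section 10am 77 points) loses 10.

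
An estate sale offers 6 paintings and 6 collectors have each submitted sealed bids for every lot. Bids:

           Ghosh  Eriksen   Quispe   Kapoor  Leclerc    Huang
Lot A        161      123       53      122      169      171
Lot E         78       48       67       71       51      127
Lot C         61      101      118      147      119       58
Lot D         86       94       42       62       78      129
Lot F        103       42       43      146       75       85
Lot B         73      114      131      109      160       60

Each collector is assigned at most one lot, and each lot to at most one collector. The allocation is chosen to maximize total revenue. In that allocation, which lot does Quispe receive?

Quispe receives Lot C.

This is a one-to-one assignment (maximum-weight bipartite matching).
Optimal: Ghosh→Lot A ($161), Eriksen→Lot D ($94), Quispe→Lot C ($118), Kapoor→Lot F ($146), Leclerc→Lot B ($160), Huang→Lot E ($127) — total 161+94+118+146+160+127 = $806.
Max-entry greedy (repeatedly take the single best remaining cell) gives $742, worse by 64.
Quispe's own top lot is Lot B ($131), but forcing Quispe→Lot B and reassigning the rest optimally gives only $778 — worse by 28.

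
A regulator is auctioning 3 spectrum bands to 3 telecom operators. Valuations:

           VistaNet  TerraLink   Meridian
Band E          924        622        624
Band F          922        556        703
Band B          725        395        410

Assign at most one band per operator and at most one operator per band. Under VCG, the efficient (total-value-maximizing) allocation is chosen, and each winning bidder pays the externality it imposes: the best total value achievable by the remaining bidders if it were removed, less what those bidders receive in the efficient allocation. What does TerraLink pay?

TerraLink pays $199M.

Efficient allocation: VistaNet→Band B ($725M), TerraLink→Band E ($622M), Meridian→Band F ($703M); total welfare W = $2050M.
TerraLink receives Band E at value $622M, so the others get W − 622 = $1428M.
Without TerraLink: best allocation of the remaining 2 bidders over all 3 bands is VistaNet→Band E ($924M), Meridian→Band F ($703M), total $1627M.
VCG payment = (others' best without TerraLink) − (others' welfare with TerraLink) = 1627 − 1428 = $199M.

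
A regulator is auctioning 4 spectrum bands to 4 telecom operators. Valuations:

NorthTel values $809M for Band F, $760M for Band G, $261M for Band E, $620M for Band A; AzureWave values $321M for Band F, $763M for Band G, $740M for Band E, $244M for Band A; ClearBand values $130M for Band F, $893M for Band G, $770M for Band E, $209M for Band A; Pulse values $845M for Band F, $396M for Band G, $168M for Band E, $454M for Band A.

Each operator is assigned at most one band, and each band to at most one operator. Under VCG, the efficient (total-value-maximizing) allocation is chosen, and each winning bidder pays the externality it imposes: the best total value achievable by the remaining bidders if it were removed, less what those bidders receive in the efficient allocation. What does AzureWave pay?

AzureWave pays $17M.

Efficient allocation: NorthTel→Band A ($620M), AzureWave→Band E ($740M), ClearBand→Band G ($893M), Pulse→Band F ($845M); total welfare W = $3098M.
AzureWave receives Band E at value $740M, so the others get W − 740 = $2358M.
Without AzureWave: best allocation of the remaining 3 bidders over all 4 bands is NorthTel→Band G ($760M), ClearBand→Band E ($770M), Pulse→Band F ($845M), total $2375M.
VCG payment = (others' best without AzureWave) − (others' welfare with AzureWave) = 2375 − 2358 = $17M.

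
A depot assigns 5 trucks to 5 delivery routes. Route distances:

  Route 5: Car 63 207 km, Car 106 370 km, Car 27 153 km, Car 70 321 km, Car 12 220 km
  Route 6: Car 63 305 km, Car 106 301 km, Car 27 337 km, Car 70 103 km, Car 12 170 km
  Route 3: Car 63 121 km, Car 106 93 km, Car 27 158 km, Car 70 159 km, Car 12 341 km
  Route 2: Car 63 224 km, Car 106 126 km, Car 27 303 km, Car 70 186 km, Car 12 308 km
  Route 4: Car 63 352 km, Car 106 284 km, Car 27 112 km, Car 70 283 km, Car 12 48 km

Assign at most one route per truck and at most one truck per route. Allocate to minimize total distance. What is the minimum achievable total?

This is a one-to-one assignment (minimum-cost bipartite matching).
Optimal: Car 63→Route 3 (121 km), Car 106→Route 2 (126 km), Car 27→Route 5 (153 km), Car 70→Route 6 (103 km), Car 12→Route 4 (48 km) — total 121+126+153+103+48 = 551 km.
Min-entry greedy (repeatedly take the single cheapest remaining cell) gives 621 km, worse by 70.
Next-best assignment: Car 63→Route 2, Car 106→Route 3, Car 27→Route 5, Car 70→Route 6, Car 12→Route 4 = 621 km.
Swapping Car 63↔Car 12 (Car 63→Route 4 352 km, Car 12→Route 3 341 km) adds 524.

Minimum total: 551 km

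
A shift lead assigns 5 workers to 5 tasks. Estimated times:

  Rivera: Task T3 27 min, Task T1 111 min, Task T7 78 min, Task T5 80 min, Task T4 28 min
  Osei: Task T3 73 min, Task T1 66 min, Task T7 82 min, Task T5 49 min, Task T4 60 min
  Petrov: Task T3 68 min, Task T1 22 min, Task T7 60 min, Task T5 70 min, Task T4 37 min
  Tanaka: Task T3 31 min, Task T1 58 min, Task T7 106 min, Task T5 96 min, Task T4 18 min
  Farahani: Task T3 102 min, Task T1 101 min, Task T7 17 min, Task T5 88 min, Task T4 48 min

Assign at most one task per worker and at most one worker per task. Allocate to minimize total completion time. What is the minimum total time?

Optimal: Rivera→Task T3 (27 min), Osei→Task T5 (49 min), Petrov→Task T1 (22 min), Tanaka→Task T4 (18 min), Farahani→Task T7 (17 min) — total 27+49+22+18+17 = 133 min.
Next-best assignment: Rivera→Task T4, Osei→Task T5, Petrov→Task T1, Tanaka→Task T3, Farahani→Task T7 = 147 min.
Swapping Rivera↔Osei (Rivera→Task T5 80 min, Osei→Task T3 73 min) adds 77.

Min total: 133 min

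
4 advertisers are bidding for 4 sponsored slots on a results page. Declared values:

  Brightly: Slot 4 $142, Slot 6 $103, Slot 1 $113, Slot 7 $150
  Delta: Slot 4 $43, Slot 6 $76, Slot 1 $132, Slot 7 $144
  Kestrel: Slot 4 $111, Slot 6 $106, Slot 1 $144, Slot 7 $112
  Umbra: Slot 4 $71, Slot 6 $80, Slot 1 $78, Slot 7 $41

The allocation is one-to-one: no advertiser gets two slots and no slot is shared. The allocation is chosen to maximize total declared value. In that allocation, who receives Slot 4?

Brightly receives Slot 4.

Optimal: Brightly→Slot 4 ($142), Delta→Slot 7 ($144), Kestrel→Slot 1 ($144), Umbra→Slot 6 ($80) — total 142+144+144+80 = $510.
Checked against all permutations: $510 is optimal.
Brightly's own top slot is Slot 7 ($150), but forcing Brightly→Slot 7 and reassigning the rest optimally gives only $473 — worse by 37.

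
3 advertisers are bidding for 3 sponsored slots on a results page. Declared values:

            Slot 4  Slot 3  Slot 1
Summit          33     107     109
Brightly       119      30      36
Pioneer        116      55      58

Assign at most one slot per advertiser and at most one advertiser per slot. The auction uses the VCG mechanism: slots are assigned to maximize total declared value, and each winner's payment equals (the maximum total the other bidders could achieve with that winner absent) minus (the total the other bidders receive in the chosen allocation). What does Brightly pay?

Efficient allocation: Summit→Slot 3 ($107), Brightly→Slot 4 ($119), Pioneer→Slot 1 ($58); total welfare W = $284.
Brightly receives Slot 4 at value $119, so the others get W − 119 = $165.
Without Brightly: best allocation of the remaining 2 bidders over all 3 slots is Summit→Slot 1 ($109), Pioneer→Slot 4 ($116), total $225.
VCG payment = (others' best without Brightly) − (others' welfare with Brightly) = 225 − 165 = $60.

Brightly pays $60.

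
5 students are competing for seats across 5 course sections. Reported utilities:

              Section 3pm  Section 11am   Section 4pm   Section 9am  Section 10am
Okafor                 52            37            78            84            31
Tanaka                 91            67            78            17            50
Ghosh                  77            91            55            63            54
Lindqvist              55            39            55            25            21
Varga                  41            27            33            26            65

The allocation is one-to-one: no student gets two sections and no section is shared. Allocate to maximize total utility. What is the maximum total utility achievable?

Maximum total: 386 points

Optimal: Okafor→Section 9am (84 points), Tanaka→Section 3pm (91 points), Ghosh→Section 11am (91 points), Lindqvist→Section 4pm (55 points), Varga→Section 10am (65 points) — total 84+91+91+55+65 = 386 points.
Column-greedy (each section in turn goes to its best remaining student) gives 307 points, worse by 79.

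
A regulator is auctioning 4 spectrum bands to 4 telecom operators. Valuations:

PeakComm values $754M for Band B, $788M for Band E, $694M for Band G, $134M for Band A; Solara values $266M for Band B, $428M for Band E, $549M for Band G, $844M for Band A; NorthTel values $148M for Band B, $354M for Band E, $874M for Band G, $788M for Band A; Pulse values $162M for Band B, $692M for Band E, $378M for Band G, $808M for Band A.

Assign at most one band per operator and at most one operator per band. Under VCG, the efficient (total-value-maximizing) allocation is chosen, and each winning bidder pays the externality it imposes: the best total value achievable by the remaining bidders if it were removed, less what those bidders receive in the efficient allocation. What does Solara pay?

Solara pays $150M.

Efficient allocation: PeakComm→Band B ($754M), Solara→Band A ($844M), NorthTel→Band G ($874M), Pulse→Band E ($692M); total welfare W = $3164M.
Solara receives Band A at value $844M, so the others get W − 844 = $2320M.
Without Solara: best allocation of the remaining 3 bidders over all 4 bands is PeakComm→Band E ($788M), NorthTel→Band G ($874M), Pulse→Band A ($808M), total $2470M.
VCG payment = (others' best without Solara) − (others' welfare with Solara) = 2470 − 2320 = $150M.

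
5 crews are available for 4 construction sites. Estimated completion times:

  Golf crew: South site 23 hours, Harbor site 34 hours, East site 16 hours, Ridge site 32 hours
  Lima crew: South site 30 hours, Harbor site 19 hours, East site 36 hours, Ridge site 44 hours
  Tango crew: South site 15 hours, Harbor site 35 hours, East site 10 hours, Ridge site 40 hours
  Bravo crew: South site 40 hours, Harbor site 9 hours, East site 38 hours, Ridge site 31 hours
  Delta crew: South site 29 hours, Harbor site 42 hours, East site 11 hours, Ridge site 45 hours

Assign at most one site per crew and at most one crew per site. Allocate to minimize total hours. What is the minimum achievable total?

Minimum total: 67 hours

Optimal: Tango crew→South site (15 hours), Bravo crew→Harbor site (9 hours), Delta crew→East site (11 hours), Golf crew→Ridge site (32 hours) — total 15+9+11+32 = 67 hours.
Min-entry greedy (repeatedly take the single cheapest remaining cell) gives 86 hours, worse by 19.
Next-best assignment: Tango crew→South site, Lima crew→Harbor site, Delta crew→East site, Bravo crew→Ridge site = 76 hours.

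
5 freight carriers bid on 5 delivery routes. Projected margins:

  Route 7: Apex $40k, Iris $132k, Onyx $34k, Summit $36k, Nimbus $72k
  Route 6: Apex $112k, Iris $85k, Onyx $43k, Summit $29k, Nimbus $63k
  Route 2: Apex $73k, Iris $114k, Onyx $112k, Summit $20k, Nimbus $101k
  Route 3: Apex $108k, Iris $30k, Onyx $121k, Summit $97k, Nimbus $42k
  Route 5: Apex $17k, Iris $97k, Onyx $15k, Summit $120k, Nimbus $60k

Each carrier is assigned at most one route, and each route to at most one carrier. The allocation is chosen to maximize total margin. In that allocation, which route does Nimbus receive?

Optimal: Apex→Route 6 ($112k), Iris→Route 7 ($132k), Onyx→Route 3 ($121k), Summit→Route 5 ($120k), Nimbus→Route 2 ($101k) — total 112+132+121+120+101 = $586k.
Column-greedy (each route in turn goes to its best remaining carrier) gives $513k, worse by 73.

Nimbus receives Route 2.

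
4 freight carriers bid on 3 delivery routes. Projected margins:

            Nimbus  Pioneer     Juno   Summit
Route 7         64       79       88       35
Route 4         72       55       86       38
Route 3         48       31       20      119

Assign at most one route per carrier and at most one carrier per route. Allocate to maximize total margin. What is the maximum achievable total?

Optimal: Pioneer→Route 7 ($79k), Juno→Route 4 ($86k), Summit→Route 3 ($119k) — total 79+86+119 = $284k.
Row-greedy (each carrier in turn takes its best remaining route) gives $171k, worse by 113.
Next-best assignment: Juno→Route 7, Nimbus→Route 4, Summit→Route 3 = $279k.

Max total: $284k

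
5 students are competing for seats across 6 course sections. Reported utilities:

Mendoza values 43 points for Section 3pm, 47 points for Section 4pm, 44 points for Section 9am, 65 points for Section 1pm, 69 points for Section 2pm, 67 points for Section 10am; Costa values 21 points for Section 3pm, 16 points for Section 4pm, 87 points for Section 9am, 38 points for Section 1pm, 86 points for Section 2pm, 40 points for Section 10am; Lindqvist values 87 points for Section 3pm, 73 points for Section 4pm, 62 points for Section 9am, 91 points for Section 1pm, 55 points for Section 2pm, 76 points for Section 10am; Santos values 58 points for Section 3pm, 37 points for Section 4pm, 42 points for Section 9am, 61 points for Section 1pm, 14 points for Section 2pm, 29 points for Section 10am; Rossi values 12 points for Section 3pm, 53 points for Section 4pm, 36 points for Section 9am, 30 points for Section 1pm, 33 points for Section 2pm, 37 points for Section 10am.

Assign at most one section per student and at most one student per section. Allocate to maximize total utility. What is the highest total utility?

Optimal: Mendoza→Section 2pm (69 points), Costa→Section 9am (87 points), Lindqvist→Section 1pm (91 points), Santos→Section 3pm (58 points), Rossi→Section 4pm (53 points) — total 69+87+91+58+53 = 358 points.
Column-greedy (each section in turn goes to its best remaining student) gives 306 points, worse by 52.
Next-best assignment: Mendoza→Section 2pm, Costa→Section 9am, Lindqvist→Section 3pm, Santos→Section 1pm, Rossi→Section 4pm = 357 points.

Max total: 358 points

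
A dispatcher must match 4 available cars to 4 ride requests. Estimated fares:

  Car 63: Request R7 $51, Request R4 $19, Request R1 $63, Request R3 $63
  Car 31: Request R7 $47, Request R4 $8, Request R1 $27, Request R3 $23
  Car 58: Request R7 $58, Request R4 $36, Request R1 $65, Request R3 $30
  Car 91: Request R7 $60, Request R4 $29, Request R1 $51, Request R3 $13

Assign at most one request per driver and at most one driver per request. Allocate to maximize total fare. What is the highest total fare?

Max total: $204

This is the linear assignment problem.
Optimal: Car 63→Request R3 ($63), Car 31→Request R7 ($47), Car 58→Request R1 ($65), Car 91→Request R4 ($29) — total 63+47+65+29 = $204.
Row-greedy (each driver in turn takes its best remaining request) gives $159, worse by 45.
Next-best assignment: Car 63→Request R3, Car 31→Request R7, Car 58→Request R4, Car 91→Request R1 = $197.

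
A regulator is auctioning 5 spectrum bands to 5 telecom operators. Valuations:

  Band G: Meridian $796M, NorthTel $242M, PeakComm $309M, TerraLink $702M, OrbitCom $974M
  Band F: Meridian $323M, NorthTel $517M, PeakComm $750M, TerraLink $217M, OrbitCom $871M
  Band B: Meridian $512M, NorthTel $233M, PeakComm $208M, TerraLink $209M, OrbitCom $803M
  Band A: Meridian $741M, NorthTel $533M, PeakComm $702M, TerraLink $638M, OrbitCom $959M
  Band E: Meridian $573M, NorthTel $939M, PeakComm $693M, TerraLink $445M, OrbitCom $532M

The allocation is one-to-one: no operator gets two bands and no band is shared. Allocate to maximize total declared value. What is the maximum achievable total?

Optimal: Meridian→Band A ($741M), NorthTel→Band E ($939M), PeakComm→Band F ($750M), TerraLink→Band G ($702M), OrbitCom→Band B ($803M) — total 741+939+750+702+803 = $3935M.
Max-entry greedy (repeatedly take the single best remaining cell) gives $3613M, worse by 322.
Next-best assignment: Meridian→Band G, NorthTel→Band E, PeakComm→Band F, TerraLink→Band A, OrbitCom→Band B = $3926M.
Checked against all permutations: $3935M is optimal.

Max total: $3935M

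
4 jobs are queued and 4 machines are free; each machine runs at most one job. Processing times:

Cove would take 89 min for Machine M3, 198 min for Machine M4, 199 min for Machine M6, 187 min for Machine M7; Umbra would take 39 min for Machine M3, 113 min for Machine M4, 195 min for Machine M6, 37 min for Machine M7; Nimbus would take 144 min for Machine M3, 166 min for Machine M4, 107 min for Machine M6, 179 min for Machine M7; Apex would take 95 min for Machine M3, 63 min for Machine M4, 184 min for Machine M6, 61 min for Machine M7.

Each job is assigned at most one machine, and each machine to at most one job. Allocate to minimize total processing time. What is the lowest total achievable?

Optimal: Cove→Machine M3 (89 min), Umbra→Machine M7 (37 min), Nimbus→Machine M6 (107 min), Apex→Machine M4 (63 min) — total 89+37+107+63 = 296 min.
Column-greedy (each machine in turn goes to its cheapest remaining job) gives 396 min, worse by 100.
Next-best assignment: Cove→Machine M3, Umbra→Machine M4, Nimbus→Machine M6, Apex→Machine M7 = 370 min.
Every other assignment is strictly worse.

Min total: 296 min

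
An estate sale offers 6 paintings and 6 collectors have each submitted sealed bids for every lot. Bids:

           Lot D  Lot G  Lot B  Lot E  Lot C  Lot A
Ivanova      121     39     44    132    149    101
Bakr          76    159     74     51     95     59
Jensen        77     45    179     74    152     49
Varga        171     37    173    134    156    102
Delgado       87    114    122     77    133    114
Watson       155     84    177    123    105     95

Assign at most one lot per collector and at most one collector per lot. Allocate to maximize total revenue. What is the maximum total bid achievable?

Treat this as an assignment problem: match each collector to one lot.
Optimal: Ivanova→Lot E ($132), Bakr→Lot G ($159), Jensen→Lot C ($152), Varga→Lot D ($171), Delgado→Lot A ($114), Watson→Lot B ($177) — total 132+159+152+171+114+177 = $905.
Max-entry greedy (repeatedly take the single best remaining cell) gives $895, worse by 10.

Max total: $905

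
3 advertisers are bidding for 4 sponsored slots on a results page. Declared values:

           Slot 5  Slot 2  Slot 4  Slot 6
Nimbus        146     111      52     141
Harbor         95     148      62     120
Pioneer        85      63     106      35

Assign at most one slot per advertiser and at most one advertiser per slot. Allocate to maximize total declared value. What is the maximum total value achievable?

Optimal: Nimbus→Slot 5 ($146), Harbor→Slot 2 ($148), Pioneer→Slot 4 ($106) — total 146+148+106 = $400.
Swapping Nimbus↔Pioneer (Nimbus→Slot 4 $52, Pioneer→Slot 5 $85) loses 115.

Max total: $400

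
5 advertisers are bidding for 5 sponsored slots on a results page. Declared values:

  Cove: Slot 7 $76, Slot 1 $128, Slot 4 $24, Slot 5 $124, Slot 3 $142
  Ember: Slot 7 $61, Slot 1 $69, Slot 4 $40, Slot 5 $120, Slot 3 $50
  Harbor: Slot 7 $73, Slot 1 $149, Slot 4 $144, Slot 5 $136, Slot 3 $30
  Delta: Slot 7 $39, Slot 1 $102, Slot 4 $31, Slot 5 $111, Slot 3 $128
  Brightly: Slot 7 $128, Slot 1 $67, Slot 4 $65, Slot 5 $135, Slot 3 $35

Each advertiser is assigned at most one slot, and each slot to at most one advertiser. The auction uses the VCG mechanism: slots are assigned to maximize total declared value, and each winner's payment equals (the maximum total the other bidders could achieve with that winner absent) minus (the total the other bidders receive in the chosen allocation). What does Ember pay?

Ember pays $7.

Efficient allocation: Cove→Slot 1 ($128), Ember→Slot 5 ($120), Harbor→Slot 4 ($144), Delta→Slot 3 ($128), Brightly→Slot 7 ($128); total welfare W = $648.
Ember receives Slot 5 at value $120, so the others get W − 120 = $528.
Without Ember: best allocation of the remaining 4 bidders over all 5 slots is Cove→Slot 1 ($128), Harbor→Slot 4 ($144), Delta→Slot 3 ($128), Brightly→Slot 5 ($135), total $535.
VCG payment = (others' best without Ember) − (others' welfare with Ember) = 535 − 528 = $7.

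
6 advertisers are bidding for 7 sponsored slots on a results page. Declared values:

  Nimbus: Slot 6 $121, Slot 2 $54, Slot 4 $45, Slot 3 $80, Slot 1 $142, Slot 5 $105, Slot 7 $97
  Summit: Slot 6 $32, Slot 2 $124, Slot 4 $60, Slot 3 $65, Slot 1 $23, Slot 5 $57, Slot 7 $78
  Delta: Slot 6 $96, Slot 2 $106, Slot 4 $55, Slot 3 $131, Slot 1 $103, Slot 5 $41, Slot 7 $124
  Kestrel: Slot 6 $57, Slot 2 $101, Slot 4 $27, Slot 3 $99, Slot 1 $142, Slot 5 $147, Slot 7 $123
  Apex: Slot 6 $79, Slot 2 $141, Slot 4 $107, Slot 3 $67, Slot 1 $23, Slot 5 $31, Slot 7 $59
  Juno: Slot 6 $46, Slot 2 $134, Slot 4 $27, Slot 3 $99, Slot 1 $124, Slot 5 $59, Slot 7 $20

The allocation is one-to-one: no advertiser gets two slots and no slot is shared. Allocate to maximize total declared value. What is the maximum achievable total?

Optimal: Nimbus→Slot 6 ($121), Summit→Slot 2 ($124), Delta→Slot 3 ($131), Kestrel→Slot 5 ($147), Apex→Slot 4 ($107), Juno→Slot 1 ($124) — total 121+124+131+147+107+124 = $754.
Column-greedy (each slot in turn goes to its best remaining advertiser) gives $654, worse by 100.
Every other assignment is strictly worse.

Maximum total: $754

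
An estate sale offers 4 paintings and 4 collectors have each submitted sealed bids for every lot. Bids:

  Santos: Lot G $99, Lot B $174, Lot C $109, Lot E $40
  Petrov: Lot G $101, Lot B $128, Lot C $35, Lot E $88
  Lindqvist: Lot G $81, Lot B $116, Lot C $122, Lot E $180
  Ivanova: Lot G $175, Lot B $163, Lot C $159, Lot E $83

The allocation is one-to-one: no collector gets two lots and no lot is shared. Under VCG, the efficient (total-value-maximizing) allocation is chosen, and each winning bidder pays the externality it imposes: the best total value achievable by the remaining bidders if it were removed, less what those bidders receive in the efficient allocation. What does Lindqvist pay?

Lindqvist pays $3.

Efficient allocation: Santos→Lot B ($174), Petrov→Lot G ($101), Lindqvist→Lot E ($180), Ivanova→Lot C ($159); total welfare W = $614.
Lindqvist receives Lot E at value $180, so the others get W − 180 = $434.
Without Lindqvist: best allocation of the remaining 3 bidders over all 4 lots is Santos→Lot B ($174), Petrov→Lot E ($88), Ivanova→Lot G ($175), total $437.
VCG payment = (others' best without Lindqvist) − (others' welfare with Lindqvist) = 437 − 434 = $3.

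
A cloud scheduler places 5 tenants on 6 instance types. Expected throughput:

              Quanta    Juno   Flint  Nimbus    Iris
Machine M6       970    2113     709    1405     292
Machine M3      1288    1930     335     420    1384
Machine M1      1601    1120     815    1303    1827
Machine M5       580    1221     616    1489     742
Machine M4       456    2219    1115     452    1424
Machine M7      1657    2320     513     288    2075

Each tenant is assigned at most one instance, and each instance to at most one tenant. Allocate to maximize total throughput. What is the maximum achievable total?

Max total: 8393 ops/s

Optimal: Quanta→Machine M1 (1601 ops/s), Juno→Machine M6 (2113 ops/s), Flint→Machine M4 (1115 ops/s), Nimbus→Machine M5 (1489 ops/s), Iris→Machine M7 (2075 ops/s) — total 1601+2113+1115+1489+2075 = 8393 ops/s.
Next-best assignment: Quanta→Machine M1, Juno→Machine M3, Flint→Machine M4, Nimbus→Machine M5, Iris→Machine M7 = 8210 ops/s.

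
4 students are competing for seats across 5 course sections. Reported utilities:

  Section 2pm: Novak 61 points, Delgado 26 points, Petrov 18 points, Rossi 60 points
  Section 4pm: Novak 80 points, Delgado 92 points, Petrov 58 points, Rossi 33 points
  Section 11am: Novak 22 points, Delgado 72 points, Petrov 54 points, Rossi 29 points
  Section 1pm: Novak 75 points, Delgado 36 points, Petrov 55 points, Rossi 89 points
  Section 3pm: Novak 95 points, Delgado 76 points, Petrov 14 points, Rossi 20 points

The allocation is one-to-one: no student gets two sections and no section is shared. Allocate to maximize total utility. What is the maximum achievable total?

Maximum total: 330 points

Optimal: Novak→Section 3pm (95 points), Delgado→Section 4pm (92 points), Petrov→Section 11am (54 points), Rossi→Section 1pm (89 points) — total 95+92+54+89 = 330 points.
Row-greedy (each student in turn takes its best remaining section) gives 302 points, worse by 28.
Next-best assignment: Novak→Section 3pm, Delgado→Section 11am, Petrov→Section 4pm, Rossi→Section 1pm = 314 points.
Swapping Rossi↔Novak (Rossi→Section 3pm 20 points, Novak→Section 1pm 75 points) loses 89.
No other one-to-one assignment exceeds 330 points.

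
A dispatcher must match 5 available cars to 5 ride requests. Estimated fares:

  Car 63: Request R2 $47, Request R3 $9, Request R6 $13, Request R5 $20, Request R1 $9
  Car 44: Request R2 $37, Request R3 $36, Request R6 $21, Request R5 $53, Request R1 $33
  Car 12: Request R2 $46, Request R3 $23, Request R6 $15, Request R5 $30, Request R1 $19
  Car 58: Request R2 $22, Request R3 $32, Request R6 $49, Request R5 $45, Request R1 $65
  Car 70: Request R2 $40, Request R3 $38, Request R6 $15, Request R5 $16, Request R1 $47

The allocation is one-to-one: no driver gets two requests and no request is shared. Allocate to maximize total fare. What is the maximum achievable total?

Treat this as an assignment problem: match each driver to one request.
Optimal: Car 63→Request R2 ($47), Car 44→Request R5 ($53), Car 12→Request R3 ($23), Car 58→Request R6 ($49), Car 70→Request R1 ($47) — total 47+53+23+49+47 = $219.
Row-greedy (each driver in turn takes its best remaining request) gives $203, worse by 16.
Next-best assignment: Car 63→Request R2, Car 44→Request R5, Car 12→Request R6, Car 58→Request R1, Car 70→Request R3 = $218.

Maximum total: $219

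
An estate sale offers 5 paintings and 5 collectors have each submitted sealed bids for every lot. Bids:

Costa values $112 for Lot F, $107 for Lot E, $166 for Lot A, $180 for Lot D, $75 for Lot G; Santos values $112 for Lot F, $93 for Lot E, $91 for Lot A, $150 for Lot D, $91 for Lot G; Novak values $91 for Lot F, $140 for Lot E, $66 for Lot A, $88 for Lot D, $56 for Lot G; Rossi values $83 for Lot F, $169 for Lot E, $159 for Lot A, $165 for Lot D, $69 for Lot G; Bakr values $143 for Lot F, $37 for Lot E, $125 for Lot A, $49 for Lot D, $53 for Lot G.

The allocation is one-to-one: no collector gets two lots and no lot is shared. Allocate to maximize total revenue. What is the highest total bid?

Optimal: Costa→Lot D ($180), Santos→Lot G ($91), Novak→Lot E ($140), Rossi→Lot A ($159), Bakr→Lot F ($143) — total 180+91+140+159+143 = $713.
Column-greedy (each lot in turn goes to its best remaining collector) gives $684, worse by 29.
Next-best assignment: Costa→Lot A, Santos→Lot G, Novak→Lot E, Rossi→Lot D, Bakr→Lot F = $705.
Swapping Rossi↔Santos (Rossi→Lot G $69, Santos→Lot A $91) loses 90.
Every other assignment is strictly worse.

Max total: $713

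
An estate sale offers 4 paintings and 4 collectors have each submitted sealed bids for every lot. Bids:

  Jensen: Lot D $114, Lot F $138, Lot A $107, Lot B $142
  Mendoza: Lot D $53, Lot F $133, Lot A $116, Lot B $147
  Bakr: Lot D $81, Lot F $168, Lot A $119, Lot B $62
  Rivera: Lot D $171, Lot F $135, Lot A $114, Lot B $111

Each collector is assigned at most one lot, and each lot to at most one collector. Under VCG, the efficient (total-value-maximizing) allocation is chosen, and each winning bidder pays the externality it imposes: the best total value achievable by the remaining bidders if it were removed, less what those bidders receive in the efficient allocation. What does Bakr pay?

Bakr pays $27.

Efficient allocation: Jensen→Lot B ($142), Mendoza→Lot A ($116), Bakr→Lot F ($168), Rivera→Lot D ($171); total welfare W = $597.
Bakr receives Lot F at value $168, so the others get W − 168 = $429.
Without Bakr: best allocation of the remaining 3 bidders over all 4 lots is Jensen→Lot F ($138), Mendoza→Lot B ($147), Rivera→Lot D ($171), total $456.
VCG payment = (others' best without Bakr) − (others' welfare with Bakr) = 456 − 429 = $27.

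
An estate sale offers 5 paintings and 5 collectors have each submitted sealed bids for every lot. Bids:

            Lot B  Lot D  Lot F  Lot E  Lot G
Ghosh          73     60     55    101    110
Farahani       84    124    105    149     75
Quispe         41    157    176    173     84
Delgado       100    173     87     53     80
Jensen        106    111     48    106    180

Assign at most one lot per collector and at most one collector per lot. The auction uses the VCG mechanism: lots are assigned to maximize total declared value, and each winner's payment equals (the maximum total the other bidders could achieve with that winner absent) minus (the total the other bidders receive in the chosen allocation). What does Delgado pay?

Delgado pays $3.

Efficient allocation: Ghosh→Lot B ($73), Farahani→Lot E ($149), Quispe→Lot F ($176), Delgado→Lot D ($173), Jensen→Lot G ($180); total welfare W = $751.
Delgado receives Lot D at value $173, so the others get W − 173 = $578.
Without Delgado: best allocation of the remaining 4 bidders over all 5 lots is Ghosh→Lot E ($101), Farahani→Lot D ($124), Quispe→Lot F ($176), Jensen→Lot G ($180), total $581.
VCG payment = (others' best without Delgado) − (others' welfare with Delgado) = 581 − 578 = $3.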